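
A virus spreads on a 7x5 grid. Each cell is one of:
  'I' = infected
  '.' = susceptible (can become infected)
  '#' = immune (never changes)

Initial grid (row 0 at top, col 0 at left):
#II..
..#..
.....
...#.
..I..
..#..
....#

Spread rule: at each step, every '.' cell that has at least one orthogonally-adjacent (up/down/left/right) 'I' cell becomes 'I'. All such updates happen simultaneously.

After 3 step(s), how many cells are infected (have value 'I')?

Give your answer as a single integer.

Answer: 27

Derivation:
Step 0 (initial): 3 infected
Step 1: +5 new -> 8 infected
Step 2: +10 new -> 18 infected
Step 3: +9 new -> 27 infected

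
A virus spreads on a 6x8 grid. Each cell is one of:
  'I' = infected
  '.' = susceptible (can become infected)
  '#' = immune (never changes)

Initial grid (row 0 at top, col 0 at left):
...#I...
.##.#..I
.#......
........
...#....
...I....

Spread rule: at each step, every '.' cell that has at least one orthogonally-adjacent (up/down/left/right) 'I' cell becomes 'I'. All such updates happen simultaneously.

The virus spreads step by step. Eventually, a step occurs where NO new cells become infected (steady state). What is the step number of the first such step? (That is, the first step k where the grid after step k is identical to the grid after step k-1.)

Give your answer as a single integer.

Step 0 (initial): 3 infected
Step 1: +6 new -> 9 infected
Step 2: +8 new -> 17 infected
Step 3: +9 new -> 26 infected
Step 4: +8 new -> 34 infected
Step 5: +2 new -> 36 infected
Step 6: +2 new -> 38 infected
Step 7: +1 new -> 39 infected
Step 8: +1 new -> 40 infected
Step 9: +1 new -> 41 infected
Step 10: +1 new -> 42 infected
Step 11: +0 new -> 42 infected

Answer: 11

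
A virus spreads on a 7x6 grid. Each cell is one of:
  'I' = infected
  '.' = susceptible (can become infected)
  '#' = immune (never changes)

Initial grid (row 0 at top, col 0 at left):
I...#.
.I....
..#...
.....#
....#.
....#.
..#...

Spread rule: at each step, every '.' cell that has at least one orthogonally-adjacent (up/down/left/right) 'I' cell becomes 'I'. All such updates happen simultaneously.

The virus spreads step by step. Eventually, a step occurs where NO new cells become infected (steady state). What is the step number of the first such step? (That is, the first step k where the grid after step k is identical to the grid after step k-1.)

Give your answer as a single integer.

Answer: 12

Derivation:
Step 0 (initial): 2 infected
Step 1: +4 new -> 6 infected
Step 2: +4 new -> 10 infected
Step 3: +6 new -> 16 infected
Step 4: +6 new -> 22 infected
Step 5: +7 new -> 29 infected
Step 6: +2 new -> 31 infected
Step 7: +1 new -> 32 infected
Step 8: +1 new -> 33 infected
Step 9: +1 new -> 34 infected
Step 10: +1 new -> 35 infected
Step 11: +1 new -> 36 infected
Step 12: +0 new -> 36 infected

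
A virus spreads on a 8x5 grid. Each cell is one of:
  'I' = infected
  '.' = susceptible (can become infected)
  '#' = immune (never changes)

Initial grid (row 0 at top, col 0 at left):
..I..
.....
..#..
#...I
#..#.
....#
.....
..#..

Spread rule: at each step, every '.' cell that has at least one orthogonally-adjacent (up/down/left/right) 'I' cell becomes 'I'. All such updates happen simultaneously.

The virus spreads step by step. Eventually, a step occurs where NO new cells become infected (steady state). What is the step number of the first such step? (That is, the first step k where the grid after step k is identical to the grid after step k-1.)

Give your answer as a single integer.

Answer: 9

Derivation:
Step 0 (initial): 2 infected
Step 1: +6 new -> 8 infected
Step 2: +7 new -> 15 infected
Step 3: +4 new -> 19 infected
Step 4: +3 new -> 22 infected
Step 5: +3 new -> 25 infected
Step 6: +3 new -> 28 infected
Step 7: +4 new -> 32 infected
Step 8: +2 new -> 34 infected
Step 9: +0 new -> 34 infected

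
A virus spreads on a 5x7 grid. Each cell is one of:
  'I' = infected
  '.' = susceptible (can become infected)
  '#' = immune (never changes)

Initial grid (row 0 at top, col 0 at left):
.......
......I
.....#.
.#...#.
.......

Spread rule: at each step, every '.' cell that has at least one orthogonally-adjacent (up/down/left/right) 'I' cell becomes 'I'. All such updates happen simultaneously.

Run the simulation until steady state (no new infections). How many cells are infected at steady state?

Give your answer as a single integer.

Step 0 (initial): 1 infected
Step 1: +3 new -> 4 infected
Step 2: +3 new -> 7 infected
Step 3: +4 new -> 11 infected
Step 4: +5 new -> 16 infected
Step 5: +5 new -> 21 infected
Step 6: +5 new -> 26 infected
Step 7: +3 new -> 29 infected
Step 8: +2 new -> 31 infected
Step 9: +1 new -> 32 infected
Step 10: +0 new -> 32 infected

Answer: 32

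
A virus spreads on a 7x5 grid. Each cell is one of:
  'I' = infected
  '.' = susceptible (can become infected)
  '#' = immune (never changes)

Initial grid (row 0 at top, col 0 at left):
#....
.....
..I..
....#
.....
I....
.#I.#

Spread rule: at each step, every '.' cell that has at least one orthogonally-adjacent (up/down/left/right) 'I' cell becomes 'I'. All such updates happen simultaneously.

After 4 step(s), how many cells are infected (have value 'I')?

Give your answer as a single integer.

Step 0 (initial): 3 infected
Step 1: +9 new -> 12 infected
Step 2: +11 new -> 23 infected
Step 3: +6 new -> 29 infected
Step 4: +2 new -> 31 infected

Answer: 31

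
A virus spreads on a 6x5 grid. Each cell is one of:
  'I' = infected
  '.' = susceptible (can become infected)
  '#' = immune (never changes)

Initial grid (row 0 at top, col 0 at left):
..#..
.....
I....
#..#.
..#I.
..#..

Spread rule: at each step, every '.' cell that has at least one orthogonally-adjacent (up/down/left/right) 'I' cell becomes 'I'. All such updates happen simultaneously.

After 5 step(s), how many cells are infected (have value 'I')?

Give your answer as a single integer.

Step 0 (initial): 2 infected
Step 1: +4 new -> 6 infected
Step 2: +6 new -> 12 infected
Step 3: +6 new -> 18 infected
Step 4: +4 new -> 22 infected
Step 5: +3 new -> 25 infected

Answer: 25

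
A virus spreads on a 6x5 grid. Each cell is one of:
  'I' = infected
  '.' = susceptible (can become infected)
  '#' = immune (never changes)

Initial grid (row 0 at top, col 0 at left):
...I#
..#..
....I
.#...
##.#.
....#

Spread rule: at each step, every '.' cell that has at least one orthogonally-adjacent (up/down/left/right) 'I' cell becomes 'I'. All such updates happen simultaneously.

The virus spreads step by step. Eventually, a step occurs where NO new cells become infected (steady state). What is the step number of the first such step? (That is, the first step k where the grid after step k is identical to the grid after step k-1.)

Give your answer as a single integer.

Answer: 8

Derivation:
Step 0 (initial): 2 infected
Step 1: +5 new -> 7 infected
Step 2: +4 new -> 11 infected
Step 3: +4 new -> 15 infected
Step 4: +3 new -> 18 infected
Step 5: +2 new -> 20 infected
Step 6: +2 new -> 22 infected
Step 7: +1 new -> 23 infected
Step 8: +0 new -> 23 infected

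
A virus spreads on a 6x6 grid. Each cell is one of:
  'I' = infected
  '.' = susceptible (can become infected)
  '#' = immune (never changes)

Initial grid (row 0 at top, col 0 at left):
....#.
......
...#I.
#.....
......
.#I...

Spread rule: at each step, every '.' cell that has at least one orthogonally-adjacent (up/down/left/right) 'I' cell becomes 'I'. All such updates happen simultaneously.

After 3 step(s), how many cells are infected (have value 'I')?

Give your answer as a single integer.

Step 0 (initial): 2 infected
Step 1: +5 new -> 7 infected
Step 2: +9 new -> 16 infected
Step 3: +8 new -> 24 infected

Answer: 24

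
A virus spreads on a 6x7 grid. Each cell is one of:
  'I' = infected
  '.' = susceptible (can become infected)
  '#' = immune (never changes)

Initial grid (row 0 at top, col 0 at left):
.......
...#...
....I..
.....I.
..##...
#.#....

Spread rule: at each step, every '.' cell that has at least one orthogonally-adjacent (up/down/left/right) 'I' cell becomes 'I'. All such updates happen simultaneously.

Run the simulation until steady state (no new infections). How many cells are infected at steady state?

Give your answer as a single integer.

Answer: 37

Derivation:
Step 0 (initial): 2 infected
Step 1: +6 new -> 8 infected
Step 2: +8 new -> 16 infected
Step 3: +8 new -> 24 infected
Step 4: +6 new -> 30 infected
Step 5: +4 new -> 34 infected
Step 6: +3 new -> 37 infected
Step 7: +0 new -> 37 infected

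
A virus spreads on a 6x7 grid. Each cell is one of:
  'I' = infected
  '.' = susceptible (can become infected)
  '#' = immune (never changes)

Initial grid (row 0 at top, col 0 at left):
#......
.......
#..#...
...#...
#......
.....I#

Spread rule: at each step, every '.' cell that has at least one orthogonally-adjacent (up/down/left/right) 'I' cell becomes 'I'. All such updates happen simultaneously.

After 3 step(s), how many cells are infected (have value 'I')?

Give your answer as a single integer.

Step 0 (initial): 1 infected
Step 1: +2 new -> 3 infected
Step 2: +4 new -> 7 infected
Step 3: +5 new -> 12 infected

Answer: 12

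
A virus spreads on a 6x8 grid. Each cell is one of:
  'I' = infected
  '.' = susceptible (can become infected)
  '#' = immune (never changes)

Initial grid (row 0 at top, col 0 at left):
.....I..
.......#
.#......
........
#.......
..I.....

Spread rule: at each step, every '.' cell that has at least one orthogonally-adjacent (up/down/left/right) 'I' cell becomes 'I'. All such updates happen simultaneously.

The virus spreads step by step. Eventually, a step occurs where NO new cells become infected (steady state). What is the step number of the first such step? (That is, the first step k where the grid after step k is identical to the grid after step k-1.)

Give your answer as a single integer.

Answer: 7

Derivation:
Step 0 (initial): 2 infected
Step 1: +6 new -> 8 infected
Step 2: +10 new -> 18 infected
Step 3: +10 new -> 28 infected
Step 4: +9 new -> 37 infected
Step 5: +6 new -> 43 infected
Step 6: +2 new -> 45 infected
Step 7: +0 new -> 45 infected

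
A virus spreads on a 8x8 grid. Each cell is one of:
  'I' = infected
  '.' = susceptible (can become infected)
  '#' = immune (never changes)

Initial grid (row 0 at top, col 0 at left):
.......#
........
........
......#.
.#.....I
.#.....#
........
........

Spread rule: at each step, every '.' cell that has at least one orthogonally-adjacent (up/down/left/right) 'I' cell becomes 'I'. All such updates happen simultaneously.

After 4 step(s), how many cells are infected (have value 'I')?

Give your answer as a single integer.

Step 0 (initial): 1 infected
Step 1: +2 new -> 3 infected
Step 2: +3 new -> 6 infected
Step 3: +6 new -> 12 infected
Step 4: +8 new -> 20 infected

Answer: 20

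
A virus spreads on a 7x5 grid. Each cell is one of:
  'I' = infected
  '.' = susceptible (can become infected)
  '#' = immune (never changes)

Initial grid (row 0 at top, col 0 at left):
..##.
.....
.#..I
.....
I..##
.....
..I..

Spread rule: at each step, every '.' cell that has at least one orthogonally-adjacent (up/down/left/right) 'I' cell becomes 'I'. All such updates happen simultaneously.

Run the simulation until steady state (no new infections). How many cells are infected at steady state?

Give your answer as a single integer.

Step 0 (initial): 3 infected
Step 1: +9 new -> 12 infected
Step 2: +11 new -> 23 infected
Step 3: +4 new -> 27 infected
Step 4: +2 new -> 29 infected
Step 5: +1 new -> 30 infected
Step 6: +0 new -> 30 infected

Answer: 30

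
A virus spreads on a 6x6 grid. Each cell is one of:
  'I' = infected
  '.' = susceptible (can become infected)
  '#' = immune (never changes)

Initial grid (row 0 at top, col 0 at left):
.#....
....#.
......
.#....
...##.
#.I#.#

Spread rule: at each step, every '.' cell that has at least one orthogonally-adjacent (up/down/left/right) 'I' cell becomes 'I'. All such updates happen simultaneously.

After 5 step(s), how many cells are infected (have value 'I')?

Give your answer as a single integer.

Answer: 19

Derivation:
Step 0 (initial): 1 infected
Step 1: +2 new -> 3 infected
Step 2: +2 new -> 5 infected
Step 3: +3 new -> 8 infected
Step 4: +5 new -> 13 infected
Step 5: +6 new -> 19 infected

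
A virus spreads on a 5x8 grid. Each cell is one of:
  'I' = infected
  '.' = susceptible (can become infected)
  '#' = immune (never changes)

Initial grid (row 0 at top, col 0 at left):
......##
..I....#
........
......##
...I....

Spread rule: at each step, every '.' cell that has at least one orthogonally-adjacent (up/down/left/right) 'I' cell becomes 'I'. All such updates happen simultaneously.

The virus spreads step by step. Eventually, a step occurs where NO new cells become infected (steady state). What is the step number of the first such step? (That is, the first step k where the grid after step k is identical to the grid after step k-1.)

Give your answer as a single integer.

Answer: 7

Derivation:
Step 0 (initial): 2 infected
Step 1: +7 new -> 9 infected
Step 2: +10 new -> 19 infected
Step 3: +9 new -> 28 infected
Step 4: +5 new -> 33 infected
Step 5: +1 new -> 34 infected
Step 6: +1 new -> 35 infected
Step 7: +0 new -> 35 infected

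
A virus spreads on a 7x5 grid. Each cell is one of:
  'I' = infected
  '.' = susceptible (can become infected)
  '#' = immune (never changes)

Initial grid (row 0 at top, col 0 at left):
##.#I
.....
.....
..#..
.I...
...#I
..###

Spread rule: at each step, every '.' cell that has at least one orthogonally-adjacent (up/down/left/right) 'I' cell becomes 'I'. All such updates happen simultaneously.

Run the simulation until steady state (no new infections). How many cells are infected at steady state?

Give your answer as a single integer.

Answer: 27

Derivation:
Step 0 (initial): 3 infected
Step 1: +6 new -> 9 infected
Step 2: +9 new -> 18 infected
Step 3: +7 new -> 25 infected
Step 4: +2 new -> 27 infected
Step 5: +0 new -> 27 infected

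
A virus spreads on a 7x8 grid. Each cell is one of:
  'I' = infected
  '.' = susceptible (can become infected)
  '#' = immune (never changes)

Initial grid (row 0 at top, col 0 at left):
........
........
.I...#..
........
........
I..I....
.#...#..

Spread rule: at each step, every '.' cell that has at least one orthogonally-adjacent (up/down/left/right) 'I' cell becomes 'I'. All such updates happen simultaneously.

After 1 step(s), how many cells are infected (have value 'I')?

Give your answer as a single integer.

Answer: 14

Derivation:
Step 0 (initial): 3 infected
Step 1: +11 new -> 14 infected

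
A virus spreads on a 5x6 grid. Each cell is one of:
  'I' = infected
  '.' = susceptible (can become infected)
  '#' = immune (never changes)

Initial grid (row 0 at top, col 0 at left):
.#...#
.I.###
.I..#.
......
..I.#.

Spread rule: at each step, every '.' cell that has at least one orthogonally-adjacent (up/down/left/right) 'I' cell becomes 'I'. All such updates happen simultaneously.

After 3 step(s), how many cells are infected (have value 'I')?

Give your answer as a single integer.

Step 0 (initial): 3 infected
Step 1: +8 new -> 11 infected
Step 2: +6 new -> 17 infected
Step 3: +2 new -> 19 infected

Answer: 19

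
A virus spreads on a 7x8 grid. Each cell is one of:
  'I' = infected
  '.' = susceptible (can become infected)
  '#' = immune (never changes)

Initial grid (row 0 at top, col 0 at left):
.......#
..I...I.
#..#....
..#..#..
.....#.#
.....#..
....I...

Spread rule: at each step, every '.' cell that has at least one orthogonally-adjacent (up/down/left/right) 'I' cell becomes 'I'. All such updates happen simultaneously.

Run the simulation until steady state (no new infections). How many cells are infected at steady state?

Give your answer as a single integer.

Answer: 48

Derivation:
Step 0 (initial): 3 infected
Step 1: +11 new -> 14 infected
Step 2: +13 new -> 27 infected
Step 3: +12 new -> 39 infected
Step 4: +7 new -> 46 infected
Step 5: +2 new -> 48 infected
Step 6: +0 new -> 48 infected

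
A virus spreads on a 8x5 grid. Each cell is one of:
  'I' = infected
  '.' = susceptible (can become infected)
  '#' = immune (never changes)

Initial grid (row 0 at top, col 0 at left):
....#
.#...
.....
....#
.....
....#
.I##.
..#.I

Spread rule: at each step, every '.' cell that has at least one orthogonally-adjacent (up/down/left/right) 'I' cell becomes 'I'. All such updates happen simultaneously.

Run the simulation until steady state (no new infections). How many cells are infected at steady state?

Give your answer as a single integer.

Step 0 (initial): 2 infected
Step 1: +5 new -> 7 infected
Step 2: +4 new -> 11 infected
Step 3: +4 new -> 15 infected
Step 4: +4 new -> 19 infected
Step 5: +4 new -> 23 infected
Step 6: +3 new -> 26 infected
Step 7: +4 new -> 30 infected
Step 8: +3 new -> 33 infected
Step 9: +0 new -> 33 infected

Answer: 33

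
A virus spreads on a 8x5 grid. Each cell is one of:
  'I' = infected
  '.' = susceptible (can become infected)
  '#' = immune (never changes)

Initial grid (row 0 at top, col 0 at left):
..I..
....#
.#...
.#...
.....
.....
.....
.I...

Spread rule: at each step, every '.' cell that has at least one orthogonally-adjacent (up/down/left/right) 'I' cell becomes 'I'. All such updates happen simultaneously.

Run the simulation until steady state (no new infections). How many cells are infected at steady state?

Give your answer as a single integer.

Step 0 (initial): 2 infected
Step 1: +6 new -> 8 infected
Step 2: +9 new -> 17 infected
Step 3: +8 new -> 25 infected
Step 4: +7 new -> 32 infected
Step 5: +4 new -> 36 infected
Step 6: +1 new -> 37 infected
Step 7: +0 new -> 37 infected

Answer: 37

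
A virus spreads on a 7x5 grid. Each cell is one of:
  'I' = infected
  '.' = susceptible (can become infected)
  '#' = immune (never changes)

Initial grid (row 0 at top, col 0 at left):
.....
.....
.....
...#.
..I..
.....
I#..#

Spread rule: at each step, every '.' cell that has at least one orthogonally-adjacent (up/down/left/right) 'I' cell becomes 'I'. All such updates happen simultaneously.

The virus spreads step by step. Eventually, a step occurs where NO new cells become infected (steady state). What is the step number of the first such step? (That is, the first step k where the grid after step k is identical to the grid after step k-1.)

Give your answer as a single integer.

Step 0 (initial): 2 infected
Step 1: +5 new -> 7 infected
Step 2: +7 new -> 14 infected
Step 3: +7 new -> 21 infected
Step 4: +5 new -> 26 infected
Step 5: +4 new -> 30 infected
Step 6: +2 new -> 32 infected
Step 7: +0 new -> 32 infected

Answer: 7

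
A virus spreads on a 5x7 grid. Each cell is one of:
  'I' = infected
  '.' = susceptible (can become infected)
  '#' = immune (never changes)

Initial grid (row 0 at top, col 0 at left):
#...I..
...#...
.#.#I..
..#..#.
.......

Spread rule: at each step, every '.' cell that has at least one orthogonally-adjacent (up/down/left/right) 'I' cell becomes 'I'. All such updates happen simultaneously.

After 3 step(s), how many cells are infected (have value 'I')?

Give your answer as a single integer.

Answer: 19

Derivation:
Step 0 (initial): 2 infected
Step 1: +5 new -> 7 infected
Step 2: +6 new -> 13 infected
Step 3: +6 new -> 19 infected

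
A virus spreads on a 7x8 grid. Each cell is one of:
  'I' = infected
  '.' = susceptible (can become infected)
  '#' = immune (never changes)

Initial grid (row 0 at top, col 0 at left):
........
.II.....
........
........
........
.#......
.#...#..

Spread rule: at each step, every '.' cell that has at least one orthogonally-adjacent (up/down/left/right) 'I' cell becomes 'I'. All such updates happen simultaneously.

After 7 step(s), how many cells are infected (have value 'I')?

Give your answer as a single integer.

Answer: 48

Derivation:
Step 0 (initial): 2 infected
Step 1: +6 new -> 8 infected
Step 2: +7 new -> 15 infected
Step 3: +7 new -> 22 infected
Step 4: +7 new -> 29 infected
Step 5: +8 new -> 37 infected
Step 6: +7 new -> 44 infected
Step 7: +4 new -> 48 infected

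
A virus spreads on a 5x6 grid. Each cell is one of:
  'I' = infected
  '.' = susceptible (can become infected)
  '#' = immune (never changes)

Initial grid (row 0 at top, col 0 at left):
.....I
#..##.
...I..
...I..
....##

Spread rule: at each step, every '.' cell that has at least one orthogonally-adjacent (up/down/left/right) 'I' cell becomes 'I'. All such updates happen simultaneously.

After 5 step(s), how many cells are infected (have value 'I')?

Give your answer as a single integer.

Answer: 25

Derivation:
Step 0 (initial): 3 infected
Step 1: +7 new -> 10 infected
Step 2: +7 new -> 17 infected
Step 3: +5 new -> 22 infected
Step 4: +2 new -> 24 infected
Step 5: +1 new -> 25 infected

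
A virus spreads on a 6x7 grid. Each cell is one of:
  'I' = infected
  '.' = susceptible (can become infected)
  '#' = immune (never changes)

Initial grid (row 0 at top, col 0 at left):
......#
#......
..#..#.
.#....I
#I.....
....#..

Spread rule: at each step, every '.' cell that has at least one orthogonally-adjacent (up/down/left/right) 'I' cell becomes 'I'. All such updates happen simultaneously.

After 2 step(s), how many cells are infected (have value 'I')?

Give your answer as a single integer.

Answer: 15

Derivation:
Step 0 (initial): 2 infected
Step 1: +5 new -> 7 infected
Step 2: +8 new -> 15 infected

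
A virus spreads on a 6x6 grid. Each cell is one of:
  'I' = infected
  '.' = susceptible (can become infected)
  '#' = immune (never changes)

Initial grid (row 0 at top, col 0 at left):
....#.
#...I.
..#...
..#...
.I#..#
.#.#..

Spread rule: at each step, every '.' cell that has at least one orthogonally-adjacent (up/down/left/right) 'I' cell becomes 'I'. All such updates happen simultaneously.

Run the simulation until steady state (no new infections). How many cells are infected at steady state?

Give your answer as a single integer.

Step 0 (initial): 2 infected
Step 1: +5 new -> 7 infected
Step 2: +9 new -> 16 infected
Step 3: +6 new -> 22 infected
Step 4: +3 new -> 25 infected
Step 5: +2 new -> 27 infected
Step 6: +0 new -> 27 infected

Answer: 27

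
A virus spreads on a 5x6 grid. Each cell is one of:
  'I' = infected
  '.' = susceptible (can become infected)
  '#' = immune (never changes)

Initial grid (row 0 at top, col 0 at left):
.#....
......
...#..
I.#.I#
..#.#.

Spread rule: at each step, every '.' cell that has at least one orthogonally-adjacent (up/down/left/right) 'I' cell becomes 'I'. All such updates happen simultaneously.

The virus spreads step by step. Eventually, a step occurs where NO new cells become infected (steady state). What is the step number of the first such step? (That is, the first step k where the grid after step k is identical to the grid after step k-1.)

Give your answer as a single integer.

Answer: 6

Derivation:
Step 0 (initial): 2 infected
Step 1: +5 new -> 7 infected
Step 2: +6 new -> 13 infected
Step 3: +6 new -> 19 infected
Step 4: +3 new -> 22 infected
Step 5: +1 new -> 23 infected
Step 6: +0 new -> 23 infected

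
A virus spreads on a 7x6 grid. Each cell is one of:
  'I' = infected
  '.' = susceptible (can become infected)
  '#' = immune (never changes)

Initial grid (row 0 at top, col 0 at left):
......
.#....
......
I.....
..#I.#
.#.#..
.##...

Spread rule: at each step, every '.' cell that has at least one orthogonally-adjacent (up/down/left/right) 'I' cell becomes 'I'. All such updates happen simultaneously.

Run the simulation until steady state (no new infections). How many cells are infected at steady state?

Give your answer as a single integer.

Answer: 34

Derivation:
Step 0 (initial): 2 infected
Step 1: +5 new -> 7 infected
Step 2: +8 new -> 15 infected
Step 3: +8 new -> 23 infected
Step 4: +7 new -> 30 infected
Step 5: +3 new -> 33 infected
Step 6: +1 new -> 34 infected
Step 7: +0 new -> 34 infected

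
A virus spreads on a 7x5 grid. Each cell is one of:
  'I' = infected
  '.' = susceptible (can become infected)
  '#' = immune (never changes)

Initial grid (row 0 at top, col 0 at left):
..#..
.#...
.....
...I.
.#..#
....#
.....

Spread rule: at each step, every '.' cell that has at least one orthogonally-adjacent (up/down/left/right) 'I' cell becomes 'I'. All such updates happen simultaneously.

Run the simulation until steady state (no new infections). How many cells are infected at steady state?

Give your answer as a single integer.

Answer: 30

Derivation:
Step 0 (initial): 1 infected
Step 1: +4 new -> 5 infected
Step 2: +6 new -> 11 infected
Step 3: +7 new -> 18 infected
Step 4: +6 new -> 24 infected
Step 5: +3 new -> 27 infected
Step 6: +2 new -> 29 infected
Step 7: +1 new -> 30 infected
Step 8: +0 new -> 30 infected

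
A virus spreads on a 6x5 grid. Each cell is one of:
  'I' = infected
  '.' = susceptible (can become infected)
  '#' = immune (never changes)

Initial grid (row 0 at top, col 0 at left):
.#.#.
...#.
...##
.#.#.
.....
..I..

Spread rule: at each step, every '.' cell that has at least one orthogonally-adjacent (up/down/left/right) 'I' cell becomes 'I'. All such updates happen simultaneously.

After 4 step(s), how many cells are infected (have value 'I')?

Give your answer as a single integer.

Step 0 (initial): 1 infected
Step 1: +3 new -> 4 infected
Step 2: +5 new -> 9 infected
Step 3: +3 new -> 12 infected
Step 4: +4 new -> 16 infected

Answer: 16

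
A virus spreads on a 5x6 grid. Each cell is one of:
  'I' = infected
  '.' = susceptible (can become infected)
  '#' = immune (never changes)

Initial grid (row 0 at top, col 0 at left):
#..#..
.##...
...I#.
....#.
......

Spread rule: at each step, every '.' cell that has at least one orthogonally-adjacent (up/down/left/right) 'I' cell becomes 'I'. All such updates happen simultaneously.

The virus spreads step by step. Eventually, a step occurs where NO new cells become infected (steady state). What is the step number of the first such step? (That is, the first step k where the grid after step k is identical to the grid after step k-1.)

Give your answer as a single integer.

Answer: 6

Derivation:
Step 0 (initial): 1 infected
Step 1: +3 new -> 4 infected
Step 2: +4 new -> 8 infected
Step 3: +6 new -> 14 infected
Step 4: +6 new -> 20 infected
Step 5: +2 new -> 22 infected
Step 6: +0 new -> 22 infected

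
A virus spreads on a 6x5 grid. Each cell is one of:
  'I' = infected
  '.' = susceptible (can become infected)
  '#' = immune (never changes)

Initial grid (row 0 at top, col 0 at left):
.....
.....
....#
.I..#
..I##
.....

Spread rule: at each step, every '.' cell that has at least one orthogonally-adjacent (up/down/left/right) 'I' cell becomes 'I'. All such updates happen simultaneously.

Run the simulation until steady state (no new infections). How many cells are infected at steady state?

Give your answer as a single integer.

Answer: 26

Derivation:
Step 0 (initial): 2 infected
Step 1: +5 new -> 7 infected
Step 2: +7 new -> 14 infected
Step 3: +6 new -> 20 infected
Step 4: +3 new -> 23 infected
Step 5: +2 new -> 25 infected
Step 6: +1 new -> 26 infected
Step 7: +0 new -> 26 infected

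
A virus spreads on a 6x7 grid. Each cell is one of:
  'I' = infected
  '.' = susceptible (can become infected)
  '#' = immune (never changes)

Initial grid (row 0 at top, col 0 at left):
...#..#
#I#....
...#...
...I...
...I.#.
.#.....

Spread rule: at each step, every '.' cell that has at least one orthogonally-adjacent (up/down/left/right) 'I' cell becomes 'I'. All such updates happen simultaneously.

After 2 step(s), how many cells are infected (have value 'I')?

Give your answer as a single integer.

Answer: 20

Derivation:
Step 0 (initial): 3 infected
Step 1: +7 new -> 10 infected
Step 2: +10 new -> 20 infected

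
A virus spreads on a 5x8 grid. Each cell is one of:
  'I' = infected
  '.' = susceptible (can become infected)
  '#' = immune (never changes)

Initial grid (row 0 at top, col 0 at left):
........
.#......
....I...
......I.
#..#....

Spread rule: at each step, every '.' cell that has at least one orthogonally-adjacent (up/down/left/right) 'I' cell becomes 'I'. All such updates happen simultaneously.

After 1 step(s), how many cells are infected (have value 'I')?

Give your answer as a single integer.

Answer: 10

Derivation:
Step 0 (initial): 2 infected
Step 1: +8 new -> 10 infected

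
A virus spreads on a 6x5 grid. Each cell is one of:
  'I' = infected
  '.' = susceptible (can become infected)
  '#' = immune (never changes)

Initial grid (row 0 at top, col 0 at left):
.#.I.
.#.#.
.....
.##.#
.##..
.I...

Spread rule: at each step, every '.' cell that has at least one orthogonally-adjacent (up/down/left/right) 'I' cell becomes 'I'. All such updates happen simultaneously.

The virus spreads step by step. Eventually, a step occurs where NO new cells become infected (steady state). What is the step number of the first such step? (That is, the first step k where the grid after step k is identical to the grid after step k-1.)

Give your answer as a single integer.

Answer: 7

Derivation:
Step 0 (initial): 2 infected
Step 1: +4 new -> 6 infected
Step 2: +4 new -> 10 infected
Step 3: +5 new -> 15 infected
Step 4: +5 new -> 20 infected
Step 5: +1 new -> 21 infected
Step 6: +1 new -> 22 infected
Step 7: +0 new -> 22 infected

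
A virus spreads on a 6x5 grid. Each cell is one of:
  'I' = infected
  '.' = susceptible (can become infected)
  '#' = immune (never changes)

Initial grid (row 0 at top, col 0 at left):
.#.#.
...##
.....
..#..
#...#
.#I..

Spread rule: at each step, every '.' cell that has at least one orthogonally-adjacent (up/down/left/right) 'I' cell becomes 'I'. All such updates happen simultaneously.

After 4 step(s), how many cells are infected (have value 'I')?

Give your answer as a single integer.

Step 0 (initial): 1 infected
Step 1: +2 new -> 3 infected
Step 2: +3 new -> 6 infected
Step 3: +2 new -> 8 infected
Step 4: +4 new -> 12 infected

Answer: 12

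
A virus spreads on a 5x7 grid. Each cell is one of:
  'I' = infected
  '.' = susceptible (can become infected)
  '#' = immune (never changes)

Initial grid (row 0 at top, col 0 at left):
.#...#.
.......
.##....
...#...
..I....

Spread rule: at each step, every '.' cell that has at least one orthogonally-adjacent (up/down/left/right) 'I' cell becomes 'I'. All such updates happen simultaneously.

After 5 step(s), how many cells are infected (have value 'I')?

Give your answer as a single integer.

Answer: 19

Derivation:
Step 0 (initial): 1 infected
Step 1: +3 new -> 4 infected
Step 2: +3 new -> 7 infected
Step 3: +3 new -> 10 infected
Step 4: +4 new -> 14 infected
Step 5: +5 new -> 19 infected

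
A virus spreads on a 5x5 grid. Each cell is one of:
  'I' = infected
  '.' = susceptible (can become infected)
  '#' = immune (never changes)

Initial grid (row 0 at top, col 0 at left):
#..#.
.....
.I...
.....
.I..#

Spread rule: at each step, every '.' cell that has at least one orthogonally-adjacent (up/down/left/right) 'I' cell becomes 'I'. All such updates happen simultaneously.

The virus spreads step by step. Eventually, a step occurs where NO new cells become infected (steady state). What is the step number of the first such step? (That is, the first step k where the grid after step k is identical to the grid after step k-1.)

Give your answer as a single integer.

Step 0 (initial): 2 infected
Step 1: +6 new -> 8 infected
Step 2: +7 new -> 15 infected
Step 3: +4 new -> 19 infected
Step 4: +2 new -> 21 infected
Step 5: +1 new -> 22 infected
Step 6: +0 new -> 22 infected

Answer: 6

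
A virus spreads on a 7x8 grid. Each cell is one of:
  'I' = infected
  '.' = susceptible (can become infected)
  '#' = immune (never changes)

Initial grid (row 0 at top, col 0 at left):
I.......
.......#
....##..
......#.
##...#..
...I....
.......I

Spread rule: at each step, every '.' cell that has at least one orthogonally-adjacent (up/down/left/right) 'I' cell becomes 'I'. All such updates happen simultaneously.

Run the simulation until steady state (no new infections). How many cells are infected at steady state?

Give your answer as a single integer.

Step 0 (initial): 3 infected
Step 1: +8 new -> 11 infected
Step 2: +13 new -> 24 infected
Step 3: +11 new -> 35 infected
Step 4: +7 new -> 42 infected
Step 5: +3 new -> 45 infected
Step 6: +3 new -> 48 infected
Step 7: +1 new -> 49 infected
Step 8: +0 new -> 49 infected

Answer: 49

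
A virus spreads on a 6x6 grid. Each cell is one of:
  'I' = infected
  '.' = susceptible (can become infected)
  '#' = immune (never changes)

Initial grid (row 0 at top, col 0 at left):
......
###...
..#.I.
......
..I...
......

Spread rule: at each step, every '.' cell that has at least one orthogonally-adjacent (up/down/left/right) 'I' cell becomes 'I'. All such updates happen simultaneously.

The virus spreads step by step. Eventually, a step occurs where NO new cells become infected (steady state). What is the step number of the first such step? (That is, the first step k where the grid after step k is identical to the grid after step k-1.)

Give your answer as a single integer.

Answer: 7

Derivation:
Step 0 (initial): 2 infected
Step 1: +8 new -> 10 infected
Step 2: +10 new -> 20 infected
Step 3: +7 new -> 27 infected
Step 4: +3 new -> 30 infected
Step 5: +1 new -> 31 infected
Step 6: +1 new -> 32 infected
Step 7: +0 new -> 32 infected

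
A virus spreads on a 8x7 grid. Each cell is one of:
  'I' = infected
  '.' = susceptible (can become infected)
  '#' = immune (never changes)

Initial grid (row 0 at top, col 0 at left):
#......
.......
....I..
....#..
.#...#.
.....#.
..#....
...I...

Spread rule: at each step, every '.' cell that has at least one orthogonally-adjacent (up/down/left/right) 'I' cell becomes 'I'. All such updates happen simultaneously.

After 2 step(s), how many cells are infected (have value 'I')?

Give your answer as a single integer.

Answer: 19

Derivation:
Step 0 (initial): 2 infected
Step 1: +6 new -> 8 infected
Step 2: +11 new -> 19 infected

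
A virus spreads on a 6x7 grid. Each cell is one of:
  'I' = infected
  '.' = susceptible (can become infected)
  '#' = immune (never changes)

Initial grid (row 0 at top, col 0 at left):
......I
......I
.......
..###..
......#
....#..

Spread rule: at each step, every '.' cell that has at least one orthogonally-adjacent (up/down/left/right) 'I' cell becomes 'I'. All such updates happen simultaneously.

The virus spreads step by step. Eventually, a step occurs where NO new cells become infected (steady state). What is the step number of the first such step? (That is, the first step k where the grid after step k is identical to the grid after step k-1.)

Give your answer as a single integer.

Step 0 (initial): 2 infected
Step 1: +3 new -> 5 infected
Step 2: +4 new -> 9 infected
Step 3: +4 new -> 13 infected
Step 4: +4 new -> 17 infected
Step 5: +5 new -> 22 infected
Step 6: +5 new -> 27 infected
Step 7: +4 new -> 31 infected
Step 8: +3 new -> 34 infected
Step 9: +2 new -> 36 infected
Step 10: +1 new -> 37 infected
Step 11: +0 new -> 37 infected

Answer: 11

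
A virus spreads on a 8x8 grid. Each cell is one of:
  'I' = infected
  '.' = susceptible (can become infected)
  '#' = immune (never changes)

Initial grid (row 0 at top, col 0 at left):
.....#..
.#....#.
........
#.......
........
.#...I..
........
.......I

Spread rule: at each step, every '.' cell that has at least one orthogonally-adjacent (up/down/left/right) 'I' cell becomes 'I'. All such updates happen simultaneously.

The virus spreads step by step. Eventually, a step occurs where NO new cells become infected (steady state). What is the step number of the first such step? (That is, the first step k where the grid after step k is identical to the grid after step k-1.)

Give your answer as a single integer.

Answer: 11

Derivation:
Step 0 (initial): 2 infected
Step 1: +6 new -> 8 infected
Step 2: +8 new -> 16 infected
Step 3: +8 new -> 24 infected
Step 4: +8 new -> 32 infected
Step 5: +7 new -> 39 infected
Step 6: +8 new -> 47 infected
Step 7: +6 new -> 53 infected
Step 8: +3 new -> 56 infected
Step 9: +2 new -> 58 infected
Step 10: +1 new -> 59 infected
Step 11: +0 new -> 59 infected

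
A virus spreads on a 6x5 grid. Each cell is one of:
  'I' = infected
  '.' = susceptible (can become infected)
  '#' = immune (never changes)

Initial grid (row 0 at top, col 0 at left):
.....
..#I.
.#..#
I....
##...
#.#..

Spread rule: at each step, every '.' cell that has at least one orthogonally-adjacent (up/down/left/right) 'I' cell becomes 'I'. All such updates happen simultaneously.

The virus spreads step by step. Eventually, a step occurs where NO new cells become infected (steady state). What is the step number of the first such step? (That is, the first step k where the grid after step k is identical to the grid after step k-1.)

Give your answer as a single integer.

Answer: 6

Derivation:
Step 0 (initial): 2 infected
Step 1: +5 new -> 7 infected
Step 2: +6 new -> 13 infected
Step 3: +6 new -> 19 infected
Step 4: +2 new -> 21 infected
Step 5: +1 new -> 22 infected
Step 6: +0 new -> 22 infected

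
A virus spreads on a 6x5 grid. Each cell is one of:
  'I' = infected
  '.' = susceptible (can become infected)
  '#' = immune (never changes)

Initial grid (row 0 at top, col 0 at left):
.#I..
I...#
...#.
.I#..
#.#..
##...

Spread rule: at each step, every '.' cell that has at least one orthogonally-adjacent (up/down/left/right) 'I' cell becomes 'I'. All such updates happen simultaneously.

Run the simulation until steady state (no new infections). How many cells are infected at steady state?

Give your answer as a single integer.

Answer: 14

Derivation:
Step 0 (initial): 3 infected
Step 1: +8 new -> 11 infected
Step 2: +3 new -> 14 infected
Step 3: +0 new -> 14 infected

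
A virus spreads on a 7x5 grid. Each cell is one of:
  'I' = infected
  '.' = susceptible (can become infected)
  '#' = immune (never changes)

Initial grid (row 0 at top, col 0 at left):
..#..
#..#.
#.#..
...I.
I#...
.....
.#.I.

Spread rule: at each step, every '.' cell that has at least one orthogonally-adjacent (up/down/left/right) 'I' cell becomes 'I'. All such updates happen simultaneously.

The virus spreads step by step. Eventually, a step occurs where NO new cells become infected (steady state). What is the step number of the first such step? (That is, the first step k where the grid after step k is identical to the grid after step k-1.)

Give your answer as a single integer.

Answer: 7

Derivation:
Step 0 (initial): 3 infected
Step 1: +9 new -> 12 infected
Step 2: +8 new -> 20 infected
Step 3: +2 new -> 22 infected
Step 4: +2 new -> 24 infected
Step 5: +3 new -> 27 infected
Step 6: +1 new -> 28 infected
Step 7: +0 new -> 28 infected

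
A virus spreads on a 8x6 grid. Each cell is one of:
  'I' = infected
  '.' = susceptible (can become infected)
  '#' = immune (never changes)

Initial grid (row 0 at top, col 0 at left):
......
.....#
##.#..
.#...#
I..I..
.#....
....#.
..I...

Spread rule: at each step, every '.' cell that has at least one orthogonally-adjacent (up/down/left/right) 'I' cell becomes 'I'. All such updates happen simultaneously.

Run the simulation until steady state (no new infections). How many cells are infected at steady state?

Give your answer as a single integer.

Step 0 (initial): 3 infected
Step 1: +10 new -> 13 infected
Step 2: +10 new -> 23 infected
Step 3: +4 new -> 27 infected
Step 4: +4 new -> 31 infected
Step 5: +4 new -> 35 infected
Step 6: +4 new -> 39 infected
Step 7: +1 new -> 40 infected
Step 8: +0 new -> 40 infected

Answer: 40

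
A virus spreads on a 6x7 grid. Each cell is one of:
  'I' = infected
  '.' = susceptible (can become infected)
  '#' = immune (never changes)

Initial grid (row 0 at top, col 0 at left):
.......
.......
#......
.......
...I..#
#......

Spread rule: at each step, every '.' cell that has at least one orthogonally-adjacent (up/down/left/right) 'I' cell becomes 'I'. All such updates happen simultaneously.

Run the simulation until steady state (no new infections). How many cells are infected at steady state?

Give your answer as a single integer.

Step 0 (initial): 1 infected
Step 1: +4 new -> 5 infected
Step 2: +7 new -> 12 infected
Step 3: +8 new -> 20 infected
Step 4: +8 new -> 28 infected
Step 5: +5 new -> 33 infected
Step 6: +4 new -> 37 infected
Step 7: +2 new -> 39 infected
Step 8: +0 new -> 39 infected

Answer: 39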